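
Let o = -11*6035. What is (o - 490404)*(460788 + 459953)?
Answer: -512658460649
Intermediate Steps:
o = -66385
(o - 490404)*(460788 + 459953) = (-66385 - 490404)*(460788 + 459953) = -556789*920741 = -512658460649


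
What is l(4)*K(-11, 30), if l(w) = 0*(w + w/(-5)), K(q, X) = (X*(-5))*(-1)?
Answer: 0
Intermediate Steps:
K(q, X) = 5*X (K(q, X) = -5*X*(-1) = 5*X)
l(w) = 0 (l(w) = 0*(w + w*(-⅕)) = 0*(w - w/5) = 0*(4*w/5) = 0)
l(4)*K(-11, 30) = 0*(5*30) = 0*150 = 0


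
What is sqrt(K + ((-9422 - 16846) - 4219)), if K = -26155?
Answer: I*sqrt(56642) ≈ 238.0*I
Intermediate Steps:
sqrt(K + ((-9422 - 16846) - 4219)) = sqrt(-26155 + ((-9422 - 16846) - 4219)) = sqrt(-26155 + (-26268 - 4219)) = sqrt(-26155 - 30487) = sqrt(-56642) = I*sqrt(56642)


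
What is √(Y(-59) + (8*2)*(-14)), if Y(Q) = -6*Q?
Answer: √130 ≈ 11.402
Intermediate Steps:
√(Y(-59) + (8*2)*(-14)) = √(-6*(-59) + (8*2)*(-14)) = √(354 + 16*(-14)) = √(354 - 224) = √130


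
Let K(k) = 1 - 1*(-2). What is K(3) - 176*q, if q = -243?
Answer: 42771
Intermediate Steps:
K(k) = 3 (K(k) = 1 + 2 = 3)
K(3) - 176*q = 3 - 176*(-243) = 3 + 42768 = 42771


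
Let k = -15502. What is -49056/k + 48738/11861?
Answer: 668694846/91934611 ≈ 7.2736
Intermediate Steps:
-49056/k + 48738/11861 = -49056/(-15502) + 48738/11861 = -49056*(-1/15502) + 48738*(1/11861) = 24528/7751 + 48738/11861 = 668694846/91934611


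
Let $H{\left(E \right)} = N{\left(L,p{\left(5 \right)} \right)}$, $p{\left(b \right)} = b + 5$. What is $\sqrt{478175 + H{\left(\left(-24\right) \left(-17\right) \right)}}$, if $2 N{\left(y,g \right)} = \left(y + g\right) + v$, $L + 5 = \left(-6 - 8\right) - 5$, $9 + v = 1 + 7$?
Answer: $\frac{\sqrt{1912670}}{2} \approx 691.5$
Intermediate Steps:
$p{\left(b \right)} = 5 + b$
$v = -1$ ($v = -9 + \left(1 + 7\right) = -9 + 8 = -1$)
$L = -24$ ($L = -5 - 19 = -24$)
$N{\left(y,g \right)} = - \frac{1}{2} + \frac{g}{2} + \frac{y}{2}$ ($N{\left(y,g \right)} = \frac{\left(y + g\right) - 1}{2} = \frac{\left(g + y\right) - 1}{2} = \frac{-1 + g + y}{2} = - \frac{1}{2} + \frac{g}{2} + \frac{y}{2}$)
$H{\left(E \right)} = - \frac{15}{2}$ ($H{\left(E \right)} = - \frac{1}{2} + \frac{5 + 5}{2} + \frac{1}{2} \left(-24\right) = - \frac{1}{2} + \frac{1}{2} \cdot 10 - 12 = - \frac{1}{2} + 5 - 12 = - \frac{15}{2}$)
$\sqrt{478175 + H{\left(\left(-24\right) \left(-17\right) \right)}} = \sqrt{478175 - \frac{15}{2}} = \sqrt{\frac{956335}{2}} = \frac{\sqrt{1912670}}{2}$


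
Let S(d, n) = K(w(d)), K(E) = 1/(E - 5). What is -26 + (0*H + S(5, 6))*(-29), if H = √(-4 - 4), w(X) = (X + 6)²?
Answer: -105/4 ≈ -26.250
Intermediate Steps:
w(X) = (6 + X)²
K(E) = 1/(-5 + E)
S(d, n) = 1/(-5 + (6 + d)²)
H = 2*I*√2 (H = √(-8) = 2*I*√2 ≈ 2.8284*I)
-26 + (0*H + S(5, 6))*(-29) = -26 + (0*(2*I*√2) + 1/(-5 + (6 + 5)²))*(-29) = -26 + (0 + 1/(-5 + 11²))*(-29) = -26 + (0 + 1/(-5 + 121))*(-29) = -26 + (0 + 1/116)*(-29) = -26 + (1/116)*(-29) = -26 - ¼ = -105/4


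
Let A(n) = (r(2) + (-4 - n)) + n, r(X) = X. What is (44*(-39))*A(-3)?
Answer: 3432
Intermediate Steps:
A(n) = -2 (A(n) = (2 + (-4 - n)) + n = (-2 - n) + n = -2)
(44*(-39))*A(-3) = (44*(-39))*(-2) = -1716*(-2) = 3432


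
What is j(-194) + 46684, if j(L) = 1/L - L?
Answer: 9094331/194 ≈ 46878.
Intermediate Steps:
j(-194) + 46684 = (1/(-194) - 1*(-194)) + 46684 = (-1/194 + 194) + 46684 = 37635/194 + 46684 = 9094331/194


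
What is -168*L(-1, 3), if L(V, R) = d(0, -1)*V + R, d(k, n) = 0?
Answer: -504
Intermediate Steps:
L(V, R) = R (L(V, R) = 0*V + R = 0 + R = R)
-168*L(-1, 3) = -168*3 = -504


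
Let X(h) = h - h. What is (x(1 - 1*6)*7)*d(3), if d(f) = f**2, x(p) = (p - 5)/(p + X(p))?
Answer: 126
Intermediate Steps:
X(h) = 0
x(p) = (-5 + p)/p (x(p) = (p - 5)/(p + 0) = (-5 + p)/p)
(x(1 - 1*6)*7)*d(3) = (((-5 + (1 - 1*6))/(1 - 1*6))*7)*3**2 = (((-5 + (1 - 6))/(1 - 6))*7)*9 = (((-5 - 5)/(-5))*7)*9 = (-1/5*(-10)*7)*9 = (2*7)*9 = 14*9 = 126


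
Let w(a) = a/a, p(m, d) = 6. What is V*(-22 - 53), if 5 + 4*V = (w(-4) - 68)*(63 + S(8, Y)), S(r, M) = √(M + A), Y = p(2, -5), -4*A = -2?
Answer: 158475/2 + 5025*√26/8 ≈ 82440.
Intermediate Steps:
A = ½ (A = -¼*(-2) = ½ ≈ 0.50000)
Y = 6
w(a) = 1
S(r, M) = √(½ + M) (S(r, M) = √(M + ½) = √(½ + M))
V = -2113/2 - 67*√26/8 (V = -5/4 + ((1 - 68)*(63 + √(2 + 4*6)/2))/4 = -5/4 + (-67*(63 + √(2 + 24)/2))/4 = -5/4 + (-67*(63 + √26/2))/4 = -5/4 + (-4221 - 67*√26/2)/4 = -5/4 + (-4221/4 - 67*√26/8) = -2113/2 - 67*√26/8 ≈ -1099.2)
V*(-22 - 53) = (-2113/2 - 67*√26/8)*(-22 - 53) = (-2113/2 - 67*√26/8)*(-75) = 158475/2 + 5025*√26/8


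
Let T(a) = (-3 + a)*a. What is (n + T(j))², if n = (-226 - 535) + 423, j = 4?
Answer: 111556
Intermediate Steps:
T(a) = a*(-3 + a)
n = -338 (n = -761 + 423 = -338)
(n + T(j))² = (-338 + 4*(-3 + 4))² = (-338 + 4*1)² = (-338 + 4)² = (-334)² = 111556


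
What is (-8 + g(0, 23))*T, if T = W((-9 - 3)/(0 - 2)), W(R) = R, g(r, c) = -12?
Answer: -120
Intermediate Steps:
T = 6 (T = (-9 - 3)/(0 - 2) = -12/(-2) = -12*(-½) = 6)
(-8 + g(0, 23))*T = (-8 - 12)*6 = -20*6 = -120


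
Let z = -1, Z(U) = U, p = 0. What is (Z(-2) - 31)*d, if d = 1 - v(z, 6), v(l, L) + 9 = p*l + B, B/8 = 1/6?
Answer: -286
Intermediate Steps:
B = 4/3 (B = 8*(1/6) = 8*(1*(⅙)) = 8*(⅙) = 4/3 ≈ 1.3333)
v(l, L) = -23/3 (v(l, L) = -9 + (0*l + 4/3) = -9 + (0 + 4/3) = -9 + 4/3 = -23/3)
d = 26/3 (d = 1 - 1*(-23/3) = 1 + 23/3 = 26/3 ≈ 8.6667)
(Z(-2) - 31)*d = (-2 - 31)*(26/3) = -33*26/3 = -286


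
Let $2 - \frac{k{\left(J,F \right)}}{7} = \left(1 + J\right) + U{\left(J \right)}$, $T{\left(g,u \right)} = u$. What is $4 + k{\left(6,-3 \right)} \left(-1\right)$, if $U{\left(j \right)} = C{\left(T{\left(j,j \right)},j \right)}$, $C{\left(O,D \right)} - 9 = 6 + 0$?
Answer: $144$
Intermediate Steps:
$C{\left(O,D \right)} = 15$ ($C{\left(O,D \right)} = 9 + \left(6 + 0\right) = 9 + 6 = 15$)
$U{\left(j \right)} = 15$
$k{\left(J,F \right)} = -98 - 7 J$ ($k{\left(J,F \right)} = 14 - 7 \left(\left(1 + J\right) + 15\right) = 14 - 7 \left(16 + J\right) = 14 - \left(112 + 7 J\right) = -98 - 7 J$)
$4 + k{\left(6,-3 \right)} \left(-1\right) = 4 + \left(-98 - 42\right) \left(-1\right) = 4 - -140 = 4 + 140 = 144$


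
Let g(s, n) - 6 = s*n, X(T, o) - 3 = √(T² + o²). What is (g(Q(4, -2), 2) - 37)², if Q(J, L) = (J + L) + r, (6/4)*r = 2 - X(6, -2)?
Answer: 7865/9 + 1360*√10/9 ≈ 1351.7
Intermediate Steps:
X(T, o) = 3 + √(T² + o²)
r = -⅔ - 4*√10/3 (r = 2*(2 - (3 + √(6² + (-2)²)))/3 = 2*(2 - (3 + √(36 + 4)))/3 = 2*(2 - (3 + √40))/3 = 2*(2 - (3 + 2*√10))/3 = 2*(2 + (-3 - 2*√10))/3 = 2*(-1 - 2*√10)/3 = -⅔ - 4*√10/3 ≈ -4.8830)
Q(J, L) = -⅔ + J + L - 4*√10/3 (Q(J, L) = (J + L) + (-⅔ - 4*√10/3) = -⅔ + J + L - 4*√10/3)
g(s, n) = 6 + n*s (g(s, n) = 6 + s*n = 6 + n*s)
(g(Q(4, -2), 2) - 37)² = ((6 + 2*(-⅔ + 4 - 2 - 4*√10/3)) - 37)² = ((6 + 2*(4/3 - 4*√10/3)) - 37)² = ((6 + (8/3 - 8*√10/3)) - 37)² = ((26/3 - 8*√10/3) - 37)² = (-85/3 - 8*√10/3)²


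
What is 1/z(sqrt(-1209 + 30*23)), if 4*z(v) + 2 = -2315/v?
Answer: -4*sqrt(519)/(-2315*I + 2*sqrt(519)) ≈ -0.00077444 - 0.039348*I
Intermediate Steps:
z(v) = -1/2 - 2315/(4*v) (z(v) = -1/2 + (-2315/v)/4 = -1/2 - 2315/(4*v))
1/z(sqrt(-1209 + 30*23)) = 1/((-2315 - 2*sqrt(-1209 + 30*23))/(4*(sqrt(-1209 + 30*23)))) = 1/((-2315 - 2*sqrt(-1209 + 690))/(4*(sqrt(-1209 + 690)))) = 1/((-2315 - 2*I*sqrt(519))/(4*(sqrt(-519)))) = 1/((-2315 - 2*I*sqrt(519))/(4*((I*sqrt(519))))) = 1/((-I*sqrt(519)/519)*(-2315 - 2*I*sqrt(519))/4) = 1/(-I*sqrt(519)*(-2315 - 2*I*sqrt(519))/2076) = 4*I*sqrt(519)/(-2315 - 2*I*sqrt(519))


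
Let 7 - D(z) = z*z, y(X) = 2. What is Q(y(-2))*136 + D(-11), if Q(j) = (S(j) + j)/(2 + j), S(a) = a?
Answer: 22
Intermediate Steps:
D(z) = 7 - z² (D(z) = 7 - z*z = 7 - z²)
Q(j) = 2*j/(2 + j) (Q(j) = (j + j)/(2 + j) = (2*j)/(2 + j) = 2*j/(2 + j))
Q(y(-2))*136 + D(-11) = (2*2/(2 + 2))*136 + (7 - 1*(-11)²) = (2*2/4)*136 + (7 - 1*121) = (2*2*(¼))*136 + (7 - 121) = 1*136 - 114 = 136 - 114 = 22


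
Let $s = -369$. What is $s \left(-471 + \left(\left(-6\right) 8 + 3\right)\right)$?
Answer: $190404$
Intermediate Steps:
$s \left(-471 + \left(\left(-6\right) 8 + 3\right)\right) = - 369 \left(-471 + \left(\left(-6\right) 8 + 3\right)\right) = - 369 \left(-471 + \left(-48 + 3\right)\right) = - 369 \left(-471 - 45\right) = \left(-369\right) \left(-516\right) = 190404$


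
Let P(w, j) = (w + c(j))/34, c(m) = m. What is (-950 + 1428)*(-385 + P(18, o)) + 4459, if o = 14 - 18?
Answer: -3049361/17 ≈ -1.7937e+5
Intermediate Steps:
o = -4
P(w, j) = j/34 + w/34 (P(w, j) = (w + j)/34 = (j + w)*(1/34) = j/34 + w/34)
(-950 + 1428)*(-385 + P(18, o)) + 4459 = (-950 + 1428)*(-385 + ((1/34)*(-4) + (1/34)*18)) + 4459 = 478*(-385 + (-2/17 + 9/17)) + 4459 = 478*(-385 + 7/17) + 4459 = 478*(-6538/17) + 4459 = -3125164/17 + 4459 = -3049361/17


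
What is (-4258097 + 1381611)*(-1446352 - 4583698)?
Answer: 17345354404300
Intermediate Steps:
(-4258097 + 1381611)*(-1446352 - 4583698) = -2876486*(-6030050) = 17345354404300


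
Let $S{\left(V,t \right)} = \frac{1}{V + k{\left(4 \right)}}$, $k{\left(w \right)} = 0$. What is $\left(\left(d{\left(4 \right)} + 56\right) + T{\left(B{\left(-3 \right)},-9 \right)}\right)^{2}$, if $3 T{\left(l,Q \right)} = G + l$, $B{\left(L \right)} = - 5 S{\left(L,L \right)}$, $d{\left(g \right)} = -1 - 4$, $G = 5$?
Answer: $\frac{229441}{81} \approx 2832.6$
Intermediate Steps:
$S{\left(V,t \right)} = \frac{1}{V}$ ($S{\left(V,t \right)} = \frac{1}{V + 0} = \frac{1}{V}$)
$d{\left(g \right)} = -5$ ($d{\left(g \right)} = -1 - 4 = -5$)
$B{\left(L \right)} = - \frac{5}{L}$
$T{\left(l,Q \right)} = \frac{5}{3} + \frac{l}{3}$ ($T{\left(l,Q \right)} = \frac{5 + l}{3} = \frac{5}{3} + \frac{l}{3}$)
$\left(\left(d{\left(4 \right)} + 56\right) + T{\left(B{\left(-3 \right)},-9 \right)}\right)^{2} = \left(\left(-5 + 56\right) + \left(\frac{5}{3} + \frac{\left(-5\right) \frac{1}{-3}}{3}\right)\right)^{2} = \left(51 + \left(\frac{5}{3} + \frac{\left(-5\right) \left(- \frac{1}{3}\right)}{3}\right)\right)^{2} = \left(51 + \left(\frac{5}{3} + \frac{1}{3} \cdot \frac{5}{3}\right)\right)^{2} = \left(51 + \left(\frac{5}{3} + \frac{5}{9}\right)\right)^{2} = \left(51 + \frac{20}{9}\right)^{2} = \left(\frac{479}{9}\right)^{2} = \frac{229441}{81}$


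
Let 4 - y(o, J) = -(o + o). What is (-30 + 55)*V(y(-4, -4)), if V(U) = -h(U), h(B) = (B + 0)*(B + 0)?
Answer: -400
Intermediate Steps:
h(B) = B² (h(B) = B*B = B²)
y(o, J) = 4 + 2*o (y(o, J) = 4 - (-1)*(o + o) = 4 - (-1)*2*o = 4 - (-2)*o = 4 + 2*o)
V(U) = -U²
(-30 + 55)*V(y(-4, -4)) = (-30 + 55)*(-(4 + 2*(-4))²) = 25*(-(4 - 8)²) = 25*(-1*(-4)²) = 25*(-1*16) = 25*(-16) = -400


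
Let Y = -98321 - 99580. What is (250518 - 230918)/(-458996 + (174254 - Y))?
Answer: -19600/86841 ≈ -0.22570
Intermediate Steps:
Y = -197901
(250518 - 230918)/(-458996 + (174254 - Y)) = (250518 - 230918)/(-458996 + (174254 - 1*(-197901))) = 19600/(-458996 + (174254 + 197901)) = 19600/(-458996 + 372155) = 19600/(-86841) = 19600*(-1/86841) = -19600/86841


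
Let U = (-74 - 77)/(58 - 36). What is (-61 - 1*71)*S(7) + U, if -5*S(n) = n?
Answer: 19573/110 ≈ 177.94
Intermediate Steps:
S(n) = -n/5
U = -151/22 ≈ -6.8636
(-61 - 1*71)*S(7) + U = (-61 - 1*71)*(-⅕*7) - 151/22 = (-61 - 71)*(-7/5) - 151/22 = -132*(-7/5) - 151/22 = 924/5 - 151/22 = 19573/110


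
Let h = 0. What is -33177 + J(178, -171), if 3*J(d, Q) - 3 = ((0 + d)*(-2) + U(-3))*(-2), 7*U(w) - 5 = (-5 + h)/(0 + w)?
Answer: -2075176/63 ≈ -32939.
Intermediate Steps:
U(w) = 5/7 - 5/(7*w) (U(w) = 5/7 + ((-5 + 0)/(0 + w))/7 = 5/7 + (-5/w)/7 = 5/7 - 5/(7*w))
J(d, Q) = 23/63 + 4*d/3 (J(d, Q) = 1 + (((0 + d)*(-2) + (5/7)*(-1 - 3)/(-3))*(-2))/3 = 1 + ((d*(-2) + (5/7)*(-1/3)*(-4))*(-2))/3 = 1 + ((-2*d + 20/21)*(-2))/3 = 1 + ((20/21 - 2*d)*(-2))/3 = 1 + (-40/21 + 4*d)/3 = 1 + (-40/63 + 4*d/3) = 23/63 + 4*d/3)
-33177 + J(178, -171) = -33177 + (23/63 + (4/3)*178) = -33177 + (23/63 + 712/3) = -33177 + 14975/63 = -2075176/63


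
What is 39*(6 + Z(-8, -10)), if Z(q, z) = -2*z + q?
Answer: 702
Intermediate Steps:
Z(q, z) = q - 2*z
39*(6 + Z(-8, -10)) = 39*(6 + (-8 - 2*(-10))) = 39*(6 + (-8 + 20)) = 39*(6 + 12) = 39*18 = 702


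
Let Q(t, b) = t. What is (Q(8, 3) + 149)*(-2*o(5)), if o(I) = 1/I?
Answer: -314/5 ≈ -62.800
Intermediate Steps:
(Q(8, 3) + 149)*(-2*o(5)) = (8 + 149)*(-2/5) = 157*(-2*1/5) = 157*(-2/5) = -314/5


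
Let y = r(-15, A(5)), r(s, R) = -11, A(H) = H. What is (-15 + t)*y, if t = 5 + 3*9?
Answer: -187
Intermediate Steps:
t = 32 (t = 5 + 27 = 32)
y = -11
(-15 + t)*y = (-15 + 32)*(-11) = 17*(-11) = -187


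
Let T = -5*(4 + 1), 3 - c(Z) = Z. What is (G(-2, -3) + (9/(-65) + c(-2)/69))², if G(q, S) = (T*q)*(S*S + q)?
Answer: 2463185858116/20115225 ≈ 1.2245e+5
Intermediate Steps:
c(Z) = 3 - Z
T = -25 (T = -5*5 = -25)
G(q, S) = -25*q*(q + S²) (G(q, S) = (-25*q)*(S*S + q) = (-25*q)*(S² + q) = (-25*q)*(q + S²) = -25*q*(q + S²))
(G(-2, -3) + (9/(-65) + c(-2)/69))² = (-25*(-2)*(-2 + (-3)²) + (9/(-65) + (3 - 1*(-2))/69))² = (-25*(-2)*(-2 + 9) + (9*(-1/65) + (3 + 2)*(1/69)))² = (-25*(-2)*7 + (-9/65 + 5*(1/69)))² = (350 + (-9/65 + 5/69))² = (350 - 296/4485)² = (1569454/4485)² = 2463185858116/20115225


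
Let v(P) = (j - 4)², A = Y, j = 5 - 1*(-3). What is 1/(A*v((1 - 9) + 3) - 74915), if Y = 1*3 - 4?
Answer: -1/74931 ≈ -1.3346e-5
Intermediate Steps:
j = 8 (j = 5 + 3 = 8)
Y = -1 (Y = 3 - 4 = -1)
A = -1
v(P) = 16 (v(P) = (8 - 4)² = 4² = 16)
1/(A*v((1 - 9) + 3) - 74915) = 1/(-1*16 - 74915) = 1/(-16 - 74915) = 1/(-74931) = -1/74931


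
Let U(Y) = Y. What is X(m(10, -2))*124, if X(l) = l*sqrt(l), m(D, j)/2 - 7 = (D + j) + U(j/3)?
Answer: 10664*sqrt(258)/9 ≈ 19032.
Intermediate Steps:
m(D, j) = 14 + 2*D + 8*j/3 (m(D, j) = 14 + 2*((D + j) + j/3) = 14 + 2*(D + 4*j/3) = 14 + (2*D + 8*j/3) = 14 + 2*D + 8*j/3)
X(l) = l**(3/2)
X(m(10, -2))*124 = (14 + 2*10 + (8/3)*(-2))**(3/2)*124 = (14 + 20 - 16/3)**(3/2)*124 = (86/3)**(3/2)*124 = (86*sqrt(258)/9)*124 = 10664*sqrt(258)/9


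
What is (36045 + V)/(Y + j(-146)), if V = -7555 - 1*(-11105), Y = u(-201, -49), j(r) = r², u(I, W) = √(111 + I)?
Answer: 422003510/227185973 - 118785*I*√10/454371946 ≈ 1.8575 - 0.0008267*I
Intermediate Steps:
Y = 3*I*√10 (Y = √(111 - 201) = √(-90) = 3*I*√10 ≈ 9.4868*I)
V = 3550 (V = -7555 + 11105 = 3550)
(36045 + V)/(Y + j(-146)) = (36045 + 3550)/(3*I*√10 + (-146)²) = 39595/(3*I*√10 + 21316) = 39595/(21316 + 3*I*√10)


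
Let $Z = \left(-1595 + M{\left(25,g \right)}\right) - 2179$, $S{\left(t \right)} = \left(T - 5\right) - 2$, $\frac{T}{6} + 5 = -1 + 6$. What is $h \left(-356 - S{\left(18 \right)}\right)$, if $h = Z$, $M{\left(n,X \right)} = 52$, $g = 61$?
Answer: $1298978$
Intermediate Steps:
$T = 0$ ($T = -30 + 6 \left(-1 + 6\right) = -30 + 6 \cdot 5 = -30 + 30 = 0$)
$S{\left(t \right)} = -7$ ($S{\left(t \right)} = \left(0 - 5\right) - 2 = -5 - 2 = -7$)
$Z = -3722$ ($Z = \left(-1595 + 52\right) - 2179 = -1543 - 2179 = -3722$)
$h = -3722$
$h \left(-356 - S{\left(18 \right)}\right) = - 3722 \left(-356 - -7\right) = - 3722 \left(-356 + 7\right) = \left(-3722\right) \left(-349\right) = 1298978$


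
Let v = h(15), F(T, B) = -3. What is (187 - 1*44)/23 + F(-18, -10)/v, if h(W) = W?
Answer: 692/115 ≈ 6.0174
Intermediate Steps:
v = 15
(187 - 1*44)/23 + F(-18, -10)/v = (187 - 1*44)/23 - 3/15 = (187 - 44)*(1/23) - 3*1/15 = 143*(1/23) - ⅕ = 143/23 - ⅕ = 692/115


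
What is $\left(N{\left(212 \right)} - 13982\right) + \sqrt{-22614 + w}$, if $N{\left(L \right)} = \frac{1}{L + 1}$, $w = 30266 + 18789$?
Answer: $- \frac{2978165}{213} + \sqrt{26441} \approx -13819.0$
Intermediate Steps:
$w = 49055$
$N{\left(L \right)} = \frac{1}{1 + L}$
$\left(N{\left(212 \right)} - 13982\right) + \sqrt{-22614 + w} = \left(\frac{1}{1 + 212} - 13982\right) + \sqrt{-22614 + 49055} = \left(\frac{1}{213} - 13982\right) + \sqrt{26441} = - \frac{2978165}{213} + \sqrt{26441}$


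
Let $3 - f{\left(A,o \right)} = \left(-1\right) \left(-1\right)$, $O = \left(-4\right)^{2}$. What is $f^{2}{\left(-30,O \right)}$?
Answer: $4$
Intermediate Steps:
$O = 16$
$f{\left(A,o \right)} = 2$ ($f{\left(A,o \right)} = 3 - \left(-1\right) \left(-1\right) = 3 - 1 = 2$)
$f^{2}{\left(-30,O \right)} = 2^{2} = 4$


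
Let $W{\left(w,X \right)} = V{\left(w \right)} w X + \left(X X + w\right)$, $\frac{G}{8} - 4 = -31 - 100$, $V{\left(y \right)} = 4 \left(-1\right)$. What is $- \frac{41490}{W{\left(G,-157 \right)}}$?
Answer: $\frac{2766}{40961} \approx 0.067528$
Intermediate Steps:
$V{\left(y \right)} = -4$
$G = -1016$ ($G = 32 + 8 \left(-31 - 100\right) = 32 + 8 \left(-131\right) = 32 - 1048 = -1016$)
$W{\left(w,X \right)} = w + X^{2} - 4 X w$ ($W{\left(w,X \right)} = - 4 w X + \left(X X + w\right) = - 4 X w + \left(X^{2} + w\right) = - 4 X w + \left(w + X^{2}\right) = w + X^{2} - 4 X w$)
$- \frac{41490}{W{\left(G,-157 \right)}} = - \frac{41490}{-1016 + \left(-157\right)^{2} - \left(-628\right) \left(-1016\right)} = - \frac{41490}{-1016 + 24649 - 638048} = - \frac{41490}{-614415} = \left(-41490\right) \left(- \frac{1}{614415}\right) = \frac{2766}{40961}$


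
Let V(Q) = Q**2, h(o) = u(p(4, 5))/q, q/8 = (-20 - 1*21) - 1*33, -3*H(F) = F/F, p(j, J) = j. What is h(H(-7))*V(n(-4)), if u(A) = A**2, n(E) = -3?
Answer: -9/37 ≈ -0.24324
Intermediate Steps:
H(F) = -1/3 (H(F) = -F/(3*F) = -1/3*1 = -1/3)
q = -592 (q = 8*((-20 - 1*21) - 1*33) = 8*((-20 - 21) - 33) = 8*(-41 - 33) = 8*(-74) = -592)
h(o) = -1/37 (h(o) = 4**2/(-592) = 16*(-1/592) = -1/37)
h(H(-7))*V(n(-4)) = -1/37*(-3)**2 = -1/37*9 = -9/37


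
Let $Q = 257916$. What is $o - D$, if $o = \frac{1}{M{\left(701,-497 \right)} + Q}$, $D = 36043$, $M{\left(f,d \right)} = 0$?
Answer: $- \frac{9296066387}{257916} \approx -36043.0$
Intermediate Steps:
$o = \frac{1}{257916}$ ($o = \frac{1}{0 + 257916} = \frac{1}{257916} \approx 3.8772 \cdot 10^{-6}$)
$o - D = \frac{1}{257916} - 36043 = - \frac{9296066387}{257916}$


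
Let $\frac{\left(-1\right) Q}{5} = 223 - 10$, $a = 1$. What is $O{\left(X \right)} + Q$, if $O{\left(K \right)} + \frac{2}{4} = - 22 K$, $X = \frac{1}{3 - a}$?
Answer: $- \frac{2153}{2} \approx -1076.5$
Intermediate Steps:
$X = \frac{1}{2}$ ($X = \frac{1}{3 - 1} = \frac{1}{2} \approx 0.5$)
$O{\left(K \right)} = - \frac{1}{2} - 22 K$
$Q = -1065$ ($Q = - 5 \left(223 - 10\right) = \left(-5\right) 213 = -1065$)
$O{\left(X \right)} + Q = \left(- \frac{1}{2} - 11\right) - 1065 = - \frac{23}{2} - 1065 = - \frac{2153}{2}$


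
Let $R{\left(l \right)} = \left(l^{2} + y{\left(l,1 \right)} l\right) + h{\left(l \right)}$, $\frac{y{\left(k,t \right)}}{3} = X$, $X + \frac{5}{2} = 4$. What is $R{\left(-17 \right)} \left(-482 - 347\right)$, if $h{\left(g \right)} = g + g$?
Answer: $- \frac{295953}{2} \approx -1.4798 \cdot 10^{5}$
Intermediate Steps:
$X = \frac{3}{2}$ ($X = - \frac{5}{2} + 4 = \frac{3}{2} \approx 1.5$)
$y{\left(k,t \right)} = \frac{9}{2}$ ($y{\left(k,t \right)} = 3 \cdot \frac{3}{2} = \frac{9}{2}$)
$h{\left(g \right)} = 2 g$
$R{\left(l \right)} = l^{2} + \frac{13 l}{2}$ ($R{\left(l \right)} = \left(l^{2} + \frac{9 l}{2}\right) + 2 l = l^{2} + \frac{13 l}{2}$)
$R{\left(-17 \right)} \left(-482 - 347\right) = \frac{1}{2} \left(-17\right) \left(13 + 2 \left(-17\right)\right) \left(-482 - 347\right) = \frac{1}{2} \left(-17\right) \left(13 - 34\right) \left(-829\right) = \frac{1}{2} \left(-17\right) \left(-21\right) \left(-829\right) = \frac{357}{2} \left(-829\right) = - \frac{295953}{2}$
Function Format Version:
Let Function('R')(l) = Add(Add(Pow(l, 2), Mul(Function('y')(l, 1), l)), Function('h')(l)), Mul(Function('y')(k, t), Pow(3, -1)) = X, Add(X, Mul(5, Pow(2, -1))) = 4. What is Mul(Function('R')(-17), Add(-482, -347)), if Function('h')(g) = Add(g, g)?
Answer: Rational(-295953, 2) ≈ -1.4798e+5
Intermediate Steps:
X = Rational(3, 2) (X = Add(Rational(-5, 2), 4) = Rational(3, 2) ≈ 1.5000)
Function('y')(k, t) = Rational(9, 2) (Function('y')(k, t) = Mul(3, Rational(3, 2)) = Rational(9, 2))
Function('h')(g) = Mul(2, g)
Function('R')(l) = Add(Pow(l, 2), Mul(Rational(13, 2), l)) (Function('R')(l) = Add(Add(Pow(l, 2), Mul(Rational(9, 2), l)), Mul(2, l)) = Add(Pow(l, 2), Mul(Rational(13, 2), l)))
Mul(Function('R')(-17), Add(-482, -347)) = Mul(Mul(Rational(1, 2), -17, Add(13, Mul(2, -17))), Add(-482, -347)) = Mul(Mul(Rational(1, 2), -17, Add(13, -34)), -829) = Mul(Mul(Rational(1, 2), -17, -21), -829) = Mul(Rational(357, 2), -829) = Rational(-295953, 2)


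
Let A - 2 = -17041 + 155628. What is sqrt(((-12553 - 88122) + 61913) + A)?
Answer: sqrt(99827) ≈ 315.95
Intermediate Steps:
A = 138589 (A = 2 + (-17041 + 155628) = 2 + 138587 = 138589)
sqrt(((-12553 - 88122) + 61913) + A) = sqrt(((-12553 - 88122) + 61913) + 138589) = sqrt((-100675 + 61913) + 138589) = sqrt(-38762 + 138589) = sqrt(99827)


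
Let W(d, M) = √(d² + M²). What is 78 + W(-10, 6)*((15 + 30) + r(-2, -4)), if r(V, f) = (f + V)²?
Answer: 78 + 162*√34 ≈ 1022.6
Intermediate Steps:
r(V, f) = (V + f)²
W(d, M) = √(M² + d²)
78 + W(-10, 6)*((15 + 30) + r(-2, -4)) = 78 + √(6² + (-10)²)*((15 + 30) + (-2 - 4)²) = 78 + √(36 + 100)*(45 + (-6)²) = 78 + √136*(45 + 36) = 78 + (2*√34)*81 = 78 + 162*√34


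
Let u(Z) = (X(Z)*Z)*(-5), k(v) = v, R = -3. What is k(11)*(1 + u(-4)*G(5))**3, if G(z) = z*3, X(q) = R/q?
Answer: 126974936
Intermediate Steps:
X(q) = -3/q
u(Z) = 15 (u(Z) = ((-3/Z)*Z)*(-5) = -3*(-5) = 15)
G(z) = 3*z
k(11)*(1 + u(-4)*G(5))**3 = 11*(1 + 15*(3*5))**3 = 11*(1 + 15*15)**3 = 11*(1 + 225)**3 = 11*226**3 = 11*11543176 = 126974936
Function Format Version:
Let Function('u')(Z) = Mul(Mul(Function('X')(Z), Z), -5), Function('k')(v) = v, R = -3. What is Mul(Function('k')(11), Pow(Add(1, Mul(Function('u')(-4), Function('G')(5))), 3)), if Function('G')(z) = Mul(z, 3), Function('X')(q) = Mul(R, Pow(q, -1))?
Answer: 126974936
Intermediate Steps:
Function('X')(q) = Mul(-3, Pow(q, -1))
Function('u')(Z) = 15 (Function('u')(Z) = Mul(Mul(Mul(-3, Pow(Z, -1)), Z), -5) = Mul(-3, -5) = 15)
Function('G')(z) = Mul(3, z)
Mul(Function('k')(11), Pow(Add(1, Mul(Function('u')(-4), Function('G')(5))), 3)) = Mul(11, Pow(Add(1, Mul(15, Mul(3, 5))), 3)) = Mul(11, Pow(Add(1, Mul(15, 15)), 3)) = Mul(11, Pow(Add(1, 225), 3)) = Mul(11, Pow(226, 3)) = Mul(11, 11543176) = 126974936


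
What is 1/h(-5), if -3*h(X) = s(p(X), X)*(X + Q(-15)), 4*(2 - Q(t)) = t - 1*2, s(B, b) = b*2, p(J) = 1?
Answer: 6/25 ≈ 0.24000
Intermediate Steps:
s(B, b) = 2*b
Q(t) = 5/2 - t/4 (Q(t) = 2 - (t - 1*2)/4 = 2 - (t - 2)/4 = 2 - (-2 + t)/4 = 2 + (½ - t/4) = 5/2 - t/4)
h(X) = -2*X*(25/4 + X)/3 (h(X) = -2*X*(X + (5/2 - ¼*(-15)))/3 = -2*X*(X + (5/2 + 15/4))/3 = -2*X*(X + 25/4)/3 = -2*X*(25/4 + X)/3)
1/h(-5) = 1/(-⅙*(-5)*(25 + 4*(-5))) = 1/(-⅙*(-5)*(25 - 20)) = 1/(-⅙*(-5)*5) = 1/(25/6) = 6/25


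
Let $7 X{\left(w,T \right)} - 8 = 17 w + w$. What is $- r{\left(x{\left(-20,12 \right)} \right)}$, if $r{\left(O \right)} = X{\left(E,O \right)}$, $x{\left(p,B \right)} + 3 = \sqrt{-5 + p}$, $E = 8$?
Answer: $- \frac{152}{7} \approx -21.714$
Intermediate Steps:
$X{\left(w,T \right)} = \frac{8}{7} + \frac{18 w}{7}$ ($X{\left(w,T \right)} = \frac{8}{7} + \frac{17 w + w}{7} = \frac{8}{7} + \frac{18 w}{7}$)
$x{\left(p,B \right)} = -3 + \sqrt{-5 + p}$
$r{\left(O \right)} = \frac{152}{7}$ ($r{\left(O \right)} = \frac{8}{7} + \frac{18}{7} \cdot 8 = \frac{8}{7} + \frac{144}{7} = \frac{152}{7}$)
$- r{\left(x{\left(-20,12 \right)} \right)} = \left(-1\right) \frac{152}{7} = - \frac{152}{7}$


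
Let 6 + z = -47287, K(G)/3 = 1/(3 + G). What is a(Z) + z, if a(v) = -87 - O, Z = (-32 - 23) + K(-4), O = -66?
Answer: -47314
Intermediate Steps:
K(G) = 3/(3 + G)
z = -47293 (z = -6 - 47287 = -47293)
Z = -58 (Z = (-32 - 23) + 3/(3 - 4) = -55 + 3/(-1) = -55 + 3*(-1) = -55 - 3 = -58)
a(v) = -21 (a(v) = -87 - 1*(-66) = -87 + 66 = -21)
a(Z) + z = -21 - 47293 = -47314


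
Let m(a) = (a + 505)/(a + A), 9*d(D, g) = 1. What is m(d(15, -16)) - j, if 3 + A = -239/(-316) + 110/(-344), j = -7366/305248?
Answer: -2356659974563/11442984400 ≈ -205.95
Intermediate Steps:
d(D, g) = ⅑ (d(D, g) = (⅑)*1 = ⅑)
j = -3683/152624 (j = -7366*1/305248 = -3683/152624 ≈ -0.024131)
A = -8708/3397 (A = -3 + (-239/(-316) + 110/(-344)) = -3 + (-239*(-1/316) + 110*(-1/344)) = -3 + (239/316 - 55/172) = -3 + 1483/3397 = -8708/3397 ≈ -2.5634)
m(a) = (505 + a)/(-8708/3397 + a) (m(a) = (a + 505)/(a - 8708/3397) = (505 + a)/(-8708/3397 + a))
m(d(15, -16)) - j = 3397*(505 + ⅑)/(-8708 + 3397*(⅑)) - 1*(-3683/152624) = 3397*(4546/9)/(-8708 + 3397/9) + 3683/152624 = 3397*(4546/9)/(-74975/9) + 3683/152624 = 3397*(-9/74975)*(4546/9) + 3683/152624 = -15442762/74975 + 3683/152624 = -2356659974563/11442984400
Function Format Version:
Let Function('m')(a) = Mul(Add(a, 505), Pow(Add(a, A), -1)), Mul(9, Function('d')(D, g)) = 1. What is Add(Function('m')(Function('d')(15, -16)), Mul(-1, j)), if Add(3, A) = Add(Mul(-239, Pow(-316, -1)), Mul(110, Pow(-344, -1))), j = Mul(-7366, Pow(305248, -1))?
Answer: Rational(-2356659974563, 11442984400) ≈ -205.95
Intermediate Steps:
Function('d')(D, g) = Rational(1, 9) (Function('d')(D, g) = Mul(Rational(1, 9), 1) = Rational(1, 9))
j = Rational(-3683, 152624) (j = Mul(-7366, Rational(1, 305248)) = Rational(-3683, 152624) ≈ -0.024131)
A = Rational(-8708, 3397) (A = Add(-3, Add(Mul(-239, Pow(-316, -1)), Mul(110, Pow(-344, -1)))) = Add(-3, Add(Mul(-239, Rational(-1, 316)), Mul(110, Rational(-1, 344)))) = Add(-3, Add(Rational(239, 316), Rational(-55, 172))) = Add(-3, Rational(1483, 3397)) = Rational(-8708, 3397) ≈ -2.5634)
Function('m')(a) = Mul(Pow(Add(Rational(-8708, 3397), a), -1), Add(505, a)) (Function('m')(a) = Mul(Add(a, 505), Pow(Add(a, Rational(-8708, 3397)), -1)) = Mul(Add(505, a), Pow(Add(Rational(-8708, 3397), a), -1)) = Mul(Pow(Add(Rational(-8708, 3397), a), -1), Add(505, a)))
Add(Function('m')(Function('d')(15, -16)), Mul(-1, j)) = Add(Mul(3397, Pow(Add(-8708, Mul(3397, Rational(1, 9))), -1), Add(505, Rational(1, 9))), Mul(-1, Rational(-3683, 152624))) = Add(Mul(3397, Pow(Add(-8708, Rational(3397, 9)), -1), Rational(4546, 9)), Rational(3683, 152624)) = Add(Mul(3397, Pow(Rational(-74975, 9), -1), Rational(4546, 9)), Rational(3683, 152624)) = Add(Mul(3397, Rational(-9, 74975), Rational(4546, 9)), Rational(3683, 152624)) = Add(Rational(-15442762, 74975), Rational(3683, 152624)) = Rational(-2356659974563, 11442984400)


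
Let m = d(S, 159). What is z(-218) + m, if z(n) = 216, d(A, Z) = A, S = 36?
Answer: 252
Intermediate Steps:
m = 36
z(-218) + m = 216 + 36 = 252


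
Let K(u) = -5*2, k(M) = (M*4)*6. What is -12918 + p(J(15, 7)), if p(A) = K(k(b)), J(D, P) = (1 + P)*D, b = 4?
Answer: -12928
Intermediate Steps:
k(M) = 24*M (k(M) = (4*M)*6 = 24*M)
J(D, P) = D*(1 + P)
K(u) = -10
p(A) = -10
-12918 + p(J(15, 7)) = -12918 - 10 = -12928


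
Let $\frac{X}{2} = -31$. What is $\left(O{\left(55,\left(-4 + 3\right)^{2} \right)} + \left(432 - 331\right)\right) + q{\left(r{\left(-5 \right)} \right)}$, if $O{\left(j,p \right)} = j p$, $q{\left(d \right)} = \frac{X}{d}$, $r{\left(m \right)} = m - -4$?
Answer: $218$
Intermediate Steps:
$X = -62$ ($X = 2 \left(-31\right) = -62$)
$r{\left(m \right)} = 4 + m$ ($r{\left(m \right)} = m + 4 = 4 + m$)
$q{\left(d \right)} = - \frac{62}{d}$
$\left(O{\left(55,\left(-4 + 3\right)^{2} \right)} + \left(432 - 331\right)\right) + q{\left(r{\left(-5 \right)} \right)} = \left(55 \left(-4 + 3\right)^{2} + \left(432 - 331\right)\right) - \frac{62}{4 - 5} = \left(55 \left(-1\right)^{2} + 101\right) - \frac{62}{-1} = \left(55 \cdot 1 + 101\right) - -62 = \left(55 + 101\right) + 62 = 156 + 62 = 218$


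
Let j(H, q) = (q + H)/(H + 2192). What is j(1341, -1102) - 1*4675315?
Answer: -16517887656/3533 ≈ -4.6753e+6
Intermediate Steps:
j(H, q) = (H + q)/(2192 + H)
j(1341, -1102) - 1*4675315 = (1341 - 1102)/(2192 + 1341) - 1*4675315 = 239/3533 - 4675315 = -16517887656/3533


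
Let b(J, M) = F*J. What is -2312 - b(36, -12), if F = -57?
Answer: -260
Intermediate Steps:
b(J, M) = -57*J
-2312 - b(36, -12) = -2312 - (-57)*36 = -2312 - 1*(-2052) = -2312 + 2052 = -260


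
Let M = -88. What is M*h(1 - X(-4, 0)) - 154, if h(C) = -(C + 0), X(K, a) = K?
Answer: 286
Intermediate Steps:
h(C) = -C
M*h(1 - X(-4, 0)) - 154 = -(-88)*(1 - 1*(-4)) - 154 = -(-88)*(1 + 4) - 154 = -(-88)*5 - 154 = -88*(-5) - 154 = 440 - 154 = 286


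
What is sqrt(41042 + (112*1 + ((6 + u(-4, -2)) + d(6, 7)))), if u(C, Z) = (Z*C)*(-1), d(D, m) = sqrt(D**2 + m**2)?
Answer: sqrt(41152 + sqrt(85)) ≈ 202.88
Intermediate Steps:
u(C, Z) = -C*Z (u(C, Z) = (C*Z)*(-1) = -C*Z)
sqrt(41042 + (112*1 + ((6 + u(-4, -2)) + d(6, 7)))) = sqrt(41042 + (112*1 + ((6 - 1*(-4)*(-2)) + sqrt(6**2 + 7**2)))) = sqrt(41042 + (112 + ((6 - 8) + sqrt(36 + 49)))) = sqrt(41042 + (112 + (-2 + sqrt(85)))) = sqrt(41042 + (110 + sqrt(85))) = sqrt(41152 + sqrt(85))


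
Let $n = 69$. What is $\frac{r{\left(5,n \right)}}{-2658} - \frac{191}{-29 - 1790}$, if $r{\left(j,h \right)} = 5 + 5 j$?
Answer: $\frac{75518}{805817} \approx 0.093716$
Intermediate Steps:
$\frac{r{\left(5,n \right)}}{-2658} - \frac{191}{-29 - 1790} = \frac{5 + 5 \cdot 5}{-2658} - \frac{191}{-29 - 1790} = \left(5 + 25\right) \left(- \frac{1}{2658}\right) - \frac{191}{-29 - 1790} = 30 \left(- \frac{1}{2658}\right) - \frac{191}{-1819} = - \frac{5}{443} - - \frac{191}{1819} = - \frac{5}{443} + \frac{191}{1819} = \frac{75518}{805817}$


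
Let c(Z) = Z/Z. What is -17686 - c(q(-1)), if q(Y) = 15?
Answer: -17687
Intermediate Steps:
c(Z) = 1
-17686 - c(q(-1)) = -17686 - 1*1 = -17686 - 1 = -17687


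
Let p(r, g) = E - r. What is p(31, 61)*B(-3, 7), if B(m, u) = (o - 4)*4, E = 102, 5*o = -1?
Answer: -5964/5 ≈ -1192.8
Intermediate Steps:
o = -1/5 (o = (1/5)*(-1) = -1/5 ≈ -0.20000)
B(m, u) = -84/5 (B(m, u) = (-1/5 - 4)*4 = -21/5*4 = -84/5)
p(r, g) = 102 - r
p(31, 61)*B(-3, 7) = (102 - 1*31)*(-84/5) = (102 - 31)*(-84/5) = 71*(-84/5) = -5964/5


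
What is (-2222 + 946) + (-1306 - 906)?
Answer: -3488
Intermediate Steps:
(-2222 + 946) + (-1306 - 906) = -1276 - 2212 = -3488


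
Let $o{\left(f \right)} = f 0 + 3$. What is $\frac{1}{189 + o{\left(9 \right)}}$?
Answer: $\frac{1}{192} \approx 0.0052083$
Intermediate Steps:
$o{\left(f \right)} = 3$ ($o{\left(f \right)} = 0 + 3 = 3$)
$\frac{1}{189 + o{\left(9 \right)}} = \frac{1}{189 + 3} = \frac{1}{192}$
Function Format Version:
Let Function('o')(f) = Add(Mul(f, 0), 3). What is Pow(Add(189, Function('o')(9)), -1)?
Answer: Rational(1, 192) ≈ 0.0052083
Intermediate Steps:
Function('o')(f) = 3 (Function('o')(f) = Add(0, 3) = 3)
Pow(Add(189, Function('o')(9)), -1) = Pow(Add(189, 3), -1) = Pow(192, -1) = Rational(1, 192)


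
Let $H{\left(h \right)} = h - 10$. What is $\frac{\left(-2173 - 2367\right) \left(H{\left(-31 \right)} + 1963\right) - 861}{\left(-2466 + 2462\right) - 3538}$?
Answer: $\frac{8726741}{3542} \approx 2463.8$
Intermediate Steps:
$H{\left(h \right)} = -10 + h$ ($H{\left(h \right)} = h - 10 = -10 + h$)
$\frac{\left(-2173 - 2367\right) \left(H{\left(-31 \right)} + 1963\right) - 861}{\left(-2466 + 2462\right) - 3538} = \frac{\left(-2173 - 2367\right) \left(\left(-10 - 31\right) + 1963\right) - 861}{\left(-2466 + 2462\right) - 3538} = \frac{- 4540 \left(-41 + 1963\right) - 861}{-4 - 3538} = \frac{\left(-4540\right) 1922 - 861}{-3542} = \left(-8725880 - 861\right) \left(- \frac{1}{3542}\right) = \left(-8726741\right) \left(- \frac{1}{3542}\right) = \frac{8726741}{3542}$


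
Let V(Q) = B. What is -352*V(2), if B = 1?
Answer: -352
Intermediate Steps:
V(Q) = 1
-352*V(2) = -352*1 = -352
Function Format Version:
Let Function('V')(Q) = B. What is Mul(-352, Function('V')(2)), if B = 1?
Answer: -352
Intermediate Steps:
Function('V')(Q) = 1
Mul(-352, Function('V')(2)) = Mul(-352, 1) = -352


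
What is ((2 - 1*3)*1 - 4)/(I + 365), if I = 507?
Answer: -5/872 ≈ -0.0057339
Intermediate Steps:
((2 - 1*3)*1 - 4)/(I + 365) = ((2 - 1*3)*1 - 4)/(507 + 365) = ((2 - 3)*1 - 4)/872 = (-1*1 - 4)*(1/872) = (-1 - 4)*(1/872) = -5*1/872 = -5/872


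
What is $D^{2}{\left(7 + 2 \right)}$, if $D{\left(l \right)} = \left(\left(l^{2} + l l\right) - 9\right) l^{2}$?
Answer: $153586449$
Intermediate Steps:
$D{\left(l \right)} = l^{2} \left(-9 + 2 l^{2}\right)$ ($D{\left(l \right)} = \left(\left(l^{2} + l^{2}\right) - 9\right) l^{2} = \left(2 l^{2} - 9\right) l^{2} = \left(-9 + 2 l^{2}\right) l^{2} = l^{2} \left(-9 + 2 l^{2}\right)$)
$D^{2}{\left(7 + 2 \right)} = \left(\left(7 + 2\right)^{2} \left(-9 + 2 \left(7 + 2\right)^{2}\right)\right)^{2} = \left(9^{2} \left(-9 + 2 \cdot 9^{2}\right)\right)^{2} = \left(81 \left(-9 + 2 \cdot 81\right)\right)^{2} = \left(81 \left(-9 + 162\right)\right)^{2} = \left(81 \cdot 153\right)^{2} = 12393^{2} = 153586449$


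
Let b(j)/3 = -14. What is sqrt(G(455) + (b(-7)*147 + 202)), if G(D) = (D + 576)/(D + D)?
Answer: 51*I*sqrt(1900990)/910 ≈ 77.271*I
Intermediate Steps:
b(j) = -42 (b(j) = 3*(-14) = -42)
G(D) = (576 + D)/(2*D) (G(D) = (576 + D)/((2*D)) = (576 + D)*(1/(2*D)) = (576 + D)/(2*D))
sqrt(G(455) + (b(-7)*147 + 202)) = sqrt((1/2)*(576 + 455)/455 + (-42*147 + 202)) = sqrt((1/2)*(1/455)*1031 + (-6174 + 202)) = sqrt(1031/910 - 5972) = sqrt(-5433489/910) = 51*I*sqrt(1900990)/910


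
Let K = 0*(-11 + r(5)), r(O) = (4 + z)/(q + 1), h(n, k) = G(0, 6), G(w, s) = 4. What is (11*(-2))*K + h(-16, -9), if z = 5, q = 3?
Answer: 4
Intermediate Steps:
h(n, k) = 4
r(O) = 9/4 (r(O) = (4 + 5)/(3 + 1) = 9/4)
K = 0 (K = 0*(-11 + 9/4) = 0*(-35/4) = 0)
(11*(-2))*K + h(-16, -9) = (11*(-2))*0 + 4 = -22*0 + 4 = 0 + 4 = 4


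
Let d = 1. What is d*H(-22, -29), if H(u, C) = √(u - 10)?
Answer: 4*I*√2 ≈ 5.6569*I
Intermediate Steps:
H(u, C) = √(-10 + u)
d*H(-22, -29) = 1*√(-10 - 22) = 1*√(-32) = 1*(4*I*√2) = 4*I*√2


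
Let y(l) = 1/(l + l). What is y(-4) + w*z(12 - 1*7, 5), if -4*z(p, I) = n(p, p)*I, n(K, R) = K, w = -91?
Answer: 4549/8 ≈ 568.63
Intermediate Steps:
y(l) = 1/(2*l)
z(p, I) = -I*p/4 (z(p, I) = -p*I/4 = -I*p/4)
y(-4) + w*z(12 - 1*7, 5) = (½)/(-4) - (-91)*5*(12 - 1*7)/4 = (½)*(-¼) - (-91)*5*(12 - 7)/4 = -⅛ - (-91)*5*5/4 = -⅛ - 91*(-25/4) = -⅛ + 2275/4 = 4549/8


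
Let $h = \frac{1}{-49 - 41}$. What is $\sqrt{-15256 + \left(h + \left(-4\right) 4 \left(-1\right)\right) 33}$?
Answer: $\frac{i \sqrt{13255530}}{30} \approx 121.36 i$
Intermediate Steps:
$h = - \frac{1}{90}$ ($h = \frac{1}{-90} = - \frac{1}{90} \approx -0.011111$)
$\sqrt{-15256 + \left(h + \left(-4\right) 4 \left(-1\right)\right) 33} = \sqrt{-15256 + \left(- \frac{1}{90} + \left(-4\right) 4 \left(-1\right)\right) 33} = \sqrt{-15256 + \left(- \frac{1}{90} - -16\right) 33} = \sqrt{-15256 + \left(- \frac{1}{90} + 16\right) 33} = \sqrt{-15256 + \frac{1439}{90} \cdot 33} = \sqrt{-15256 + \frac{15829}{30}} = \sqrt{- \frac{441851}{30}} = \frac{i \sqrt{13255530}}{30}$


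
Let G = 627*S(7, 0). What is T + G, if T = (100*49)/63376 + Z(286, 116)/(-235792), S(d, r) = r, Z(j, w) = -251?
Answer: 73205511/933972112 ≈ 0.078381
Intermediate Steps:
G = 0 (G = 627*0 = 0)
T = 73205511/933972112 (T = (100*49)/63376 - 251/(-235792) = 4900*(1/63376) - 251*(-1/235792) = 1225/15844 + 251/235792 = 73205511/933972112 ≈ 0.078381)
T + G = 73205511/933972112 + 0 = 73205511/933972112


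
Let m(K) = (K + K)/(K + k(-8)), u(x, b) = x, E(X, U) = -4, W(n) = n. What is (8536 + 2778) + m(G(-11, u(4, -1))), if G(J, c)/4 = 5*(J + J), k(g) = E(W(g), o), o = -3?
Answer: 1256074/111 ≈ 11316.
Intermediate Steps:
k(g) = -4
G(J, c) = 40*J (G(J, c) = 4*(5*(J + J)) = 4*(5*(2*J)) = 4*(10*J) = 40*J)
m(K) = 2*K/(-4 + K) (m(K) = (K + K)/(K - 4) = (2*K)/(-4 + K) = 2*K/(-4 + K))
(8536 + 2778) + m(G(-11, u(4, -1))) = (8536 + 2778) + 2*(40*(-11))/(-4 + 40*(-11)) = 11314 + 2*(-440)/(-4 - 440) = 11314 + 2*(-440)/(-444) = 11314 + 2*(-440)*(-1/444) = 11314 + 220/111 = 1256074/111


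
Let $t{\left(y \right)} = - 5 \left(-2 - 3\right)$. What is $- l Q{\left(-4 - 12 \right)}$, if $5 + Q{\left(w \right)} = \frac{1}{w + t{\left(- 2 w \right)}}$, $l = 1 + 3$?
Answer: $\frac{176}{9} \approx 19.556$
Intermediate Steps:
$l = 4$
$t{\left(y \right)} = 25$ ($t{\left(y \right)} = \left(-5\right) \left(-5\right) = 25$)
$Q{\left(w \right)} = -5 + \frac{1}{25 + w}$ ($Q{\left(w \right)} = -5 + \frac{1}{w + 25} = -5 + \frac{1}{25 + w}$)
$- l Q{\left(-4 - 12 \right)} = - 4 \frac{-124 - 5 \left(-4 - 12\right)}{25 - 16} = - 4 \frac{-124 - -80}{25 - 16} = - 4 \frac{-124 + 80}{9} = - 4 \cdot \frac{1}{9} \left(-44\right) = - \frac{4 \left(-44\right)}{9} = \left(-1\right) \left(- \frac{176}{9}\right) = \frac{176}{9}$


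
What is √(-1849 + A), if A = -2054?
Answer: I*√3903 ≈ 62.474*I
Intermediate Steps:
√(-1849 + A) = √(-1849 - 2054) = √(-3903) = I*√3903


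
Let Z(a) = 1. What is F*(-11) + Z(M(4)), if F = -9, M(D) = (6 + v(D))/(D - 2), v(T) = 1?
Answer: 100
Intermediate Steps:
M(D) = 7/(-2 + D) (M(D) = (6 + 1)/(D - 2) = 7/(-2 + D))
F*(-11) + Z(M(4)) = -9*(-11) + 1 = 99 + 1 = 100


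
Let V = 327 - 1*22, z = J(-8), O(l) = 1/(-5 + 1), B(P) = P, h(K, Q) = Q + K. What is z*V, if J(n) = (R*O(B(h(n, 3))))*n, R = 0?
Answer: 0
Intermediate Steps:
h(K, Q) = K + Q
O(l) = -1/4 (O(l) = 1/(-4) = -1/4)
J(n) = 0 (J(n) = (0*(-1/4))*n = 0*n = 0)
z = 0
V = 305 (V = 327 - 22 = 305)
z*V = 0*305 = 0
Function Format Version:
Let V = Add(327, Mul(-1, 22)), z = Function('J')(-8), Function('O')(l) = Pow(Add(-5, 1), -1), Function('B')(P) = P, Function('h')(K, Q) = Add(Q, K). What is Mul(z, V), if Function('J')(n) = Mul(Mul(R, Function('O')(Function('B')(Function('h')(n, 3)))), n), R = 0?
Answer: 0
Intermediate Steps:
Function('h')(K, Q) = Add(K, Q)
Function('O')(l) = Rational(-1, 4) (Function('O')(l) = Pow(-4, -1) = Rational(-1, 4))
Function('J')(n) = 0 (Function('J')(n) = Mul(Mul(0, Rational(-1, 4)), n) = Mul(0, n) = 0)
z = 0
V = 305 (V = Add(327, -22) = 305)
Mul(z, V) = Mul(0, 305) = 0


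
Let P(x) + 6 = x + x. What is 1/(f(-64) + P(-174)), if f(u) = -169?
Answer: -1/523 ≈ -0.0019120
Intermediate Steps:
P(x) = -6 + 2*x (P(x) = -6 + (x + x) = -6 + 2*x)
1/(f(-64) + P(-174)) = 1/(-169 + (-6 + 2*(-174))) = 1/(-169 + (-6 - 348)) = 1/(-169 - 354) = 1/(-523) = -1/523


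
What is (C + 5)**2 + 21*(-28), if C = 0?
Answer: -563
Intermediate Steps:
(C + 5)**2 + 21*(-28) = (0 + 5)**2 + 21*(-28) = 5**2 - 588 = 25 - 588 = -563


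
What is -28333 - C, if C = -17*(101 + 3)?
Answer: -26565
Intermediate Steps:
C = -1768 (C = -17*104 = -1768)
-28333 - C = -28333 - 1*(-1768) = -28333 + 1768 = -26565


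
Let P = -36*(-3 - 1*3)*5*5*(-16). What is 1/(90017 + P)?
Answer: 1/3617 ≈ 0.00027647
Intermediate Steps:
P = -86400 (P = -36*(-3 - 3)*5*5*(-16) = -36*(-6*5)*5*(-16) = -(-1080)*5*(-16) = -36*(-150)*(-16) = 5400*(-16) = -86400)
1/(90017 + P) = 1/(90017 - 86400) = 1/3617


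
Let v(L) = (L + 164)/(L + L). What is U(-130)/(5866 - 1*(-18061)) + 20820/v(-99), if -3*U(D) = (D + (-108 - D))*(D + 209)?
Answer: -19727104572/311051 ≈ -63421.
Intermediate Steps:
v(L) = (164 + L)/(2*L) (v(L) = (164 + L)/((2*L)) = (164 + L)*(1/(2*L)) = (164 + L)/(2*L))
U(D) = 7524 + 36*D (U(D) = -(D + (-108 - D))*(D + 209)/3 = -(-36)*(209 + D) = -(-22572 - 108*D)/3 = 7524 + 36*D)
U(-130)/(5866 - 1*(-18061)) + 20820/v(-99) = (7524 + 36*(-130))/(5866 - 1*(-18061)) + 20820/(((1/2)*(164 - 99)/(-99))) = (7524 - 4680)/(5866 + 18061) + 20820/(((1/2)*(-1/99)*65)) = 2844/23927 + 20820/(-65/198) = 2844*(1/23927) + 20820*(-198/65) = 2844/23927 - 824472/13 = -19727104572/311051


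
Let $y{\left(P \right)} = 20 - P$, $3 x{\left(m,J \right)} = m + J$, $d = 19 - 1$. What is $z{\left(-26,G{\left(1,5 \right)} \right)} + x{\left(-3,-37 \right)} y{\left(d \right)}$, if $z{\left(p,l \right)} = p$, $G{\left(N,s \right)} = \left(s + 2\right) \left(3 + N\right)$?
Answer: $- \frac{158}{3} \approx -52.667$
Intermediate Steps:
$G{\left(N,s \right)} = \left(2 + s\right) \left(3 + N\right)$
$d = 18$
$x{\left(m,J \right)} = \frac{J}{3} + \frac{m}{3}$ ($x{\left(m,J \right)} = \frac{m + J}{3} = \frac{J + m}{3} = \frac{J}{3} + \frac{m}{3}$)
$z{\left(-26,G{\left(1,5 \right)} \right)} + x{\left(-3,-37 \right)} y{\left(d \right)} = -26 + \left(\frac{1}{3} \left(-37\right) + \frac{1}{3} \left(-3\right)\right) \left(20 - 18\right) = -26 + \left(- \frac{37}{3} - 1\right) \left(20 - 18\right) = -26 - \frac{80}{3} = - \frac{158}{3}$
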